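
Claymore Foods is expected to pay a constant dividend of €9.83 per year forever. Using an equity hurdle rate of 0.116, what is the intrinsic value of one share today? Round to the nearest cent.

Zero-growth DDM (perpetuity): P₀ = D/r = 9.83 / 0.116 = 84.7414

€84.74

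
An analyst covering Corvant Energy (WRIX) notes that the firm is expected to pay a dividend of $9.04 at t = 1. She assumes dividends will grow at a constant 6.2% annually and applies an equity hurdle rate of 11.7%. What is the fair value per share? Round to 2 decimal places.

Gordon growth model: P₀ = D₁/(r − g), with D₁ = 9.04 given directly.
P₀ = 9.0400 / (0.117 − 0.062) = 9.0400 / 0.055 = 164.3636

$164.36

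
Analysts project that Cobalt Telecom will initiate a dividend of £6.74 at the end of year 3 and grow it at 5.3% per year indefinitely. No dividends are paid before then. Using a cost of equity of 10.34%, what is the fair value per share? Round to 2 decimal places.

Deferred-dividend DDM. At t=2 the remaining stream is a growing perpetuity with first payment D_3 = 6.74.
V_2 = D_3/(r−g) = 6.74/(0.1034−0.053) = 133.7302
P₀ = V_2/(1+r)^2 = 133.7302/(1+0.1034)^2 = 109.8407

£109.84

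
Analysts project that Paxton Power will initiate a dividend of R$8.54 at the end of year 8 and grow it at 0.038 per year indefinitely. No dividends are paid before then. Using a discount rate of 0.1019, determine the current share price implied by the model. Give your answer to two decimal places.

Deferred-dividend DDM. At t=7 the remaining stream is a growing perpetuity with first payment D_8 = 8.54.
V_7 = D_8/(r−g) = 8.54/(0.1019−0.038) = 133.6463
P₀ = V_7/(1+r)^7 = 133.6463/(1+0.1019)^7 = 67.7582

R$67.76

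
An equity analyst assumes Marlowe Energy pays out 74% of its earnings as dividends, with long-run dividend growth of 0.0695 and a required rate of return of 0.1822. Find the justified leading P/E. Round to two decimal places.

6.57

Justified leading P/E = b/(r−g) = 0.74/(0.1822−0.0695) = 6.5661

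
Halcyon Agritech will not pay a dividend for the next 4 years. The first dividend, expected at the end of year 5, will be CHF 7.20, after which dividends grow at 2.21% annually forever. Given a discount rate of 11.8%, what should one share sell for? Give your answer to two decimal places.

CHF 48.06

Deferred-dividend DDM. At t=4 the remaining stream is a growing perpetuity with first payment D_5 = 7.20.
V_4 = D_5/(r−g) = 7.20/(0.118−0.0221) = 75.0782
P₀ = V_4/(1+r)^4 = 75.0782/(1+0.118)^4 = 48.0559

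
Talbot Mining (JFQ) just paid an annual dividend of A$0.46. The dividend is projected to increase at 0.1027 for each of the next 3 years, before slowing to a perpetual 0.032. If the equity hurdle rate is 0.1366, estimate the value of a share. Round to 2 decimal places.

A$5.44

Two-stage DDM. Project D₁…D_3 at 0.1027, terminal growth 0.032, discount at r = 0.1366.
D_1 = 0.5072
D_2 = 0.5593
D_3 = 0.6168
Terminal value at t=3: TV = D_4/(r−g) = 0.6365/(0.1366−0.032) = 6.0852
P₀ = 0.5072/(1+0.1366)^1 + 0.5593/(1+0.1366)^2 + 0.6168/(1+0.1366)^3 + 6.0852/(1+0.1366)^3 = 5.4436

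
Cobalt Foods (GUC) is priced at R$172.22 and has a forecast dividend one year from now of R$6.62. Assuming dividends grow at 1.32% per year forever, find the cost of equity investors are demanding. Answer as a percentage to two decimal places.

Rearranging the constant-growth DDM: r = D₁/P₀ + g.
r = 6.6200 / 172.22 + 0.0132 = 0.03844 + 0.0132 = 0.05164

5.16%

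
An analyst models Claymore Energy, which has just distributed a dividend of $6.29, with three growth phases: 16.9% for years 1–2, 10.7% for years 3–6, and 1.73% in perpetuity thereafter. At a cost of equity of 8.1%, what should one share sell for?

Three-stage DDM. Project D₁…D_6; terminal Gordon value at t=6 with g = 0.0173; discount at r = 0.081.
D_1 = 7.3530
D_2 = 8.5957
D_3 = 9.5154
D_4 = 10.5336
D_5 = 11.6606
D_6 = 12.9083
TV_6 = 13.1316/(0.081−0.0173) = 206.1483
P₀ = Σ Dₜ/(1+r)ᵗ + TV_6/(1+r)^6 = 174.5822

$174.58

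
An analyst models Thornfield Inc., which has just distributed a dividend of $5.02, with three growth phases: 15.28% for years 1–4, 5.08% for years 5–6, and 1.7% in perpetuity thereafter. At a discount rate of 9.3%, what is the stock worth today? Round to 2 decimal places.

$111.53

Three-stage DDM. Project D₁…D_6; terminal Gordon value at t=6 with g = 0.017; discount at r = 0.093.
D_1 = 5.7871
D_2 = 6.6713
D_3 = 7.6907
D_4 = 8.8658
D_5 = 9.3162
D_6 = 9.7895
TV_6 = 9.9559/(0.093−0.017) = 130.9987
P₀ = Σ Dₜ/(1+r)ᵗ + TV_6/(1+r)^6 = 111.5276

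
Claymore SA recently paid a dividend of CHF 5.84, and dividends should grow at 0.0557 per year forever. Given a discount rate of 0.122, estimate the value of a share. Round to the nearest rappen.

CHF 92.99

Gordon growth model: P₀ = D₁/(r − g). D₁ = 5.84 × (1 + 0.0557) = 6.1653.
P₀ = 6.1653 / (0.122 − 0.0557) = 6.1653 / 0.0663 = 92.9908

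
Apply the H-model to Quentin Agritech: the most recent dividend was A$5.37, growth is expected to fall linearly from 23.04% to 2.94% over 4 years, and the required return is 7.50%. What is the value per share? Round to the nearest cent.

A$168.57

H-model: P₀ = D₀[(1+g_L) + H(g_S−g_L)]/(r−g_L), with H = 4/2 = 2.
P₀ = 5.37 × [(1+0.0294) + 2×(0.2304−0.0294)] / (0.075−0.0294)
   = 5.37 × 1.4314 / 0.0456 = 168.5662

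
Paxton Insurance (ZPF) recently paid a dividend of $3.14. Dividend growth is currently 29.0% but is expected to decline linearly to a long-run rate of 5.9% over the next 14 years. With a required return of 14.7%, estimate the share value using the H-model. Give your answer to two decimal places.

$95.48

H-model: P₀ = D₀[(1+g_L) + H(g_S−g_L)]/(r−g_L), with H = 14/2 = 7.
P₀ = 3.14 × [(1+0.059) + 7×(0.29−0.059)] / (0.147−0.059)
   = 3.14 × 2.6760 / 0.088 = 95.4845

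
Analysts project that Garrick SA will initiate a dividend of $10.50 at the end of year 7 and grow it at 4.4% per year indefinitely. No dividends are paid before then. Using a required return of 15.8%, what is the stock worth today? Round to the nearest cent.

$38.20

Deferred-dividend DDM. At t=6 the remaining stream is a growing perpetuity with first payment D_7 = 10.50.
V_6 = D_7/(r−g) = 10.50/(0.158−0.044) = 92.1053
P₀ = V_6/(1+r)^6 = 92.1053/(1+0.158)^6 = 38.1973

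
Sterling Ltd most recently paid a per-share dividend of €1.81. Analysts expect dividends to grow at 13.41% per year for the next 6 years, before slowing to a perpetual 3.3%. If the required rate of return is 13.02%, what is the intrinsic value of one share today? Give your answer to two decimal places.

Two-stage DDM. Project D₁…D_6 at 0.1341, terminal growth 0.033, discount at r = 0.1302.
D_1 = 2.0527
D_2 = 2.3280
D_3 = 2.6402
D_4 = 2.9942
D_5 = 3.3957
D_6 = 3.8511
Terminal value at t=6: TV = D_7/(r−g) = 3.9782/(0.1302−0.033) = 40.9280
P₀ = 2.0527/(1+0.1302)^1 + 2.3280/(1+0.1302)^2 + 2.6402/(1+0.1302)^3 + 2.9942/(1+0.1302)^4 + 3.3957/(1+0.1302)^5 + 3.8511/(1+0.1302)^6 + 40.9280/(1+0.1302)^6 = 30.6295

€30.63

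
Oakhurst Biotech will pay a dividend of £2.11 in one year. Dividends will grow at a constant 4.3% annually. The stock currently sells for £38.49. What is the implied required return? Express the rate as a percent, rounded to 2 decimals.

9.78%

Rearranging the constant-growth DDM: r = D₁/P₀ + g.
r = 2.1100 / 38.49 + 0.043 = 0.05482 + 0.043 = 0.09782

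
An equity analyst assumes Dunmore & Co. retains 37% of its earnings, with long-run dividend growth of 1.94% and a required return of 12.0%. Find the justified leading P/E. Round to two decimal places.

6.26

Payout ratio b = 1 − 0.37 = 0.63.
Justified leading P/E = b/(r−g) = 0.63/(0.12−0.0194) = 6.2624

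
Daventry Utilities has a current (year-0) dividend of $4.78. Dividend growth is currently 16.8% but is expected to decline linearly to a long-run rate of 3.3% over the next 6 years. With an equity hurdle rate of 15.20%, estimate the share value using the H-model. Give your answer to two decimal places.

H-model: P₀ = D₀[(1+g_L) + H(g_S−g_L)]/(r−g_L), with H = 6/2 = 3.
P₀ = 4.78 × [(1+0.033) + 3×(0.168−0.033)] / (0.152−0.033)
   = 4.78 × 1.4380 / 0.119 = 57.7617

$57.76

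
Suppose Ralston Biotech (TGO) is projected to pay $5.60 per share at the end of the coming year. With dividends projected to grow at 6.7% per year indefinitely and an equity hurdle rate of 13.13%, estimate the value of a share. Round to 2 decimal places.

Gordon growth model: P₀ = D₁/(r − g), with D₁ = 5.60 given directly.
P₀ = 5.6000 / (0.1313 − 0.067) = 5.6000 / 0.0643 = 87.0918

$87.09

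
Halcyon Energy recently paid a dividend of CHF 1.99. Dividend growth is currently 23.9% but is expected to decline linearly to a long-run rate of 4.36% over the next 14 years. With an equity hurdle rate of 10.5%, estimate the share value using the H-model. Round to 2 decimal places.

CHF 78.15

H-model: P₀ = D₀[(1+g_L) + H(g_S−g_L)]/(r−g_L), with H = 14/2 = 7.
P₀ = 1.99 × [(1+0.0436) + 7×(0.239−0.0436)] / (0.105−0.0436)
   = 1.99 × 2.4114 / 0.0614 = 78.1545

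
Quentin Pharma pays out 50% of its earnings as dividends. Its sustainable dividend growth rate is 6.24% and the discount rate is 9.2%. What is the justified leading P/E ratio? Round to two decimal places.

16.89

Justified leading P/E = b/(r−g) = 0.50/(0.092−0.0624) = 16.8919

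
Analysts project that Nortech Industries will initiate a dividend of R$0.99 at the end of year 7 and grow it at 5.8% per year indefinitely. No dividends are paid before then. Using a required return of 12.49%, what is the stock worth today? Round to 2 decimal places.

Deferred-dividend DDM. At t=6 the remaining stream is a growing perpetuity with first payment D_7 = 0.99.
V_6 = D_7/(r−g) = 0.99/(0.1249−0.058) = 14.7982
P₀ = V_6/(1+r)^6 = 14.7982/(1+0.1249)^6 = 7.3034

R$7.30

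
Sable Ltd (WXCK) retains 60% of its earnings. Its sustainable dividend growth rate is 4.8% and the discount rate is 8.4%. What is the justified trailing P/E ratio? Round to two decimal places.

11.64

Payout ratio b = 1 − 0.60 = 0.40.
Justified trailing P/E = b(1+g)/(r−g) = 0.40×(1+0.048)/(0.084−0.048) = 11.6444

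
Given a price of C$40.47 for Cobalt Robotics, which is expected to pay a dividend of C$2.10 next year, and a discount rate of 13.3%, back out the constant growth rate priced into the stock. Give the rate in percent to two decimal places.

8.11%

From P₀ = D₁/(r − g), the implied growth is g = r − D₁/P₀.
g = 0.133 − 2.10/40.47 = 0.133 − 0.05189 = 0.08111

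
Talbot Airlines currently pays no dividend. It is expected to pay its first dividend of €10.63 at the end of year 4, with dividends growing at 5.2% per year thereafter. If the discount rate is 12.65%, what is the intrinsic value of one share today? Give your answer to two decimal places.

Deferred-dividend DDM. At t=3 the remaining stream is a growing perpetuity with first payment D_4 = 10.63.
V_3 = D_4/(r−g) = 10.63/(0.1265−0.052) = 142.6846
P₀ = V_3/(1+r)^3 = 142.6846/(1+0.1265)^3 = 99.8121

€99.81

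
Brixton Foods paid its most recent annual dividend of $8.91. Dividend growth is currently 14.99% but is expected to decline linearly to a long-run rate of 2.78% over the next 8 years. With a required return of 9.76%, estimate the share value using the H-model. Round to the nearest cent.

H-model: P₀ = D₀[(1+g_L) + H(g_S−g_L)]/(r−g_L), with H = 8/2 = 4.
P₀ = 8.91 × [(1+0.0278) + 4×(0.1499−0.0278)] / (0.0976−0.0278)
   = 8.91 × 1.5162 / 0.0698 = 193.5436

$193.54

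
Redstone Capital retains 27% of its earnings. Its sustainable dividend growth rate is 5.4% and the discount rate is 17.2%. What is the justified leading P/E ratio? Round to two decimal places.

6.19

Payout ratio b = 1 − 0.27 = 0.73.
Justified leading P/E = b/(r−g) = 0.73/(0.172−0.054) = 6.1864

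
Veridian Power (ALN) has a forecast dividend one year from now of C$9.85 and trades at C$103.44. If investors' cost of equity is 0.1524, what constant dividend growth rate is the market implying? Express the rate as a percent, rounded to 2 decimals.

From P₀ = D₁/(r − g), the implied growth is g = r − D₁/P₀.
g = 0.1524 − 9.85/103.44 = 0.1524 − 0.09522 = 0.05718

5.72%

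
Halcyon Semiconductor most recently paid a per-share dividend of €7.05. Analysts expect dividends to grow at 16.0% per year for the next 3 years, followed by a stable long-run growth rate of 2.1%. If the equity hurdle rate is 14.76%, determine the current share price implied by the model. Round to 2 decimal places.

Two-stage DDM. Project D₁…D_3 at 0.16, terminal growth 0.021, discount at r = 0.1476.
D_1 = 8.1780
D_2 = 9.4865
D_3 = 11.0043
Terminal value at t=3: TV = D_4/(r−g) = 11.2354/(0.1476−0.021) = 88.7473
P₀ = 8.1780/(1+0.1476)^1 + 9.4865/(1+0.1476)^2 + 11.0043/(1+0.1476)^3 + 88.7473/(1+0.1476)^3 = 80.3300

€80.33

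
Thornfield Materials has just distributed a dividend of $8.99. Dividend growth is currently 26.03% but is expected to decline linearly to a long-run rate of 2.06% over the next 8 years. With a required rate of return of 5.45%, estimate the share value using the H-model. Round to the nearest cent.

H-model: P₀ = D₀[(1+g_L) + H(g_S−g_L)]/(r−g_L), with H = 8/2 = 4.
P₀ = 8.99 × [(1+0.0206) + 4×(0.2603−0.0206)] / (0.0545−0.0206)
   = 8.99 × 1.9794 / 0.0339 = 524.9205

$524.92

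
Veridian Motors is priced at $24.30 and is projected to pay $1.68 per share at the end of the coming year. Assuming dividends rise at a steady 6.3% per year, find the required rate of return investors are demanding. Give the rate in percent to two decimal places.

13.21%

Rearranging the constant-growth DDM: r = D₁/P₀ + g.
r = 1.6800 / 24.30 + 0.063 = 0.06914 + 0.063 = 0.13214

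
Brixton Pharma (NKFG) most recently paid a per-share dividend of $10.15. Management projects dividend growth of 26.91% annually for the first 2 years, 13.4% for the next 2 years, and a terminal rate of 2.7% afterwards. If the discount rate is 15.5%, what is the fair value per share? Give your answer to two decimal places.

Three-stage DDM. Project D₁…D_4; terminal Gordon value at t=4 with g = 0.027; discount at r = 0.155.
D_1 = 12.8814
D_2 = 16.3477
D_3 = 18.5383
D_4 = 21.0225
TV_4 = 21.5901/(0.155−0.027) = 168.6725
P₀ = Σ Dₜ/(1+r)ᵗ + TV_4/(1+r)^4 = 142.0316

$142.03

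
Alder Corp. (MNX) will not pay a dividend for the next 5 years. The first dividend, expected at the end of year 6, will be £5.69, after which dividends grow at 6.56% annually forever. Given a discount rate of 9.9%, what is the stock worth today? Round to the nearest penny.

Deferred-dividend DDM. At t=5 the remaining stream is a growing perpetuity with first payment D_6 = 5.69.
V_5 = D_6/(r−g) = 5.69/(0.099−0.0656) = 170.3593
P₀ = V_5/(1+r)^5 = 170.3593/(1+0.099)^5 = 106.2618

£106.26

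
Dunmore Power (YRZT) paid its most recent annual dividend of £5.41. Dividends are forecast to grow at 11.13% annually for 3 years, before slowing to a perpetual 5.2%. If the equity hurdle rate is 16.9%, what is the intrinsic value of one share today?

£56.47

Two-stage DDM. Project D₁…D_3 at 0.1113, terminal growth 0.052, discount at r = 0.169.
D_1 = 6.0121
D_2 = 6.6813
D_3 = 7.4249
Terminal value at t=3: TV = D_4/(r−g) = 7.8110/(0.169−0.052) = 66.7607
P₀ = 6.0121/(1+0.169)^1 + 6.6813/(1+0.169)^2 + 7.4249/(1+0.169)^3 + 66.7607/(1+0.169)^3 = 56.4704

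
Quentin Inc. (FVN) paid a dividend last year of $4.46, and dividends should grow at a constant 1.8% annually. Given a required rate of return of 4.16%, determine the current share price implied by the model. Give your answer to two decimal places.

Gordon growth model: P₀ = D₁/(r − g). D₁ = 4.46 × (1 + 0.018) = 4.5403.
P₀ = 4.5403 / (0.0416 − 0.018) = 4.5403 / 0.0236 = 192.3847

$192.38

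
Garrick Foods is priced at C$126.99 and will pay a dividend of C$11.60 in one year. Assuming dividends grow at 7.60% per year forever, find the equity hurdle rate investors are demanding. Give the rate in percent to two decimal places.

16.73%

Rearranging the constant-growth DDM: r = D₁/P₀ + g.
r = 11.6000 / 126.99 + 0.076 = 0.09135 + 0.076 = 0.16735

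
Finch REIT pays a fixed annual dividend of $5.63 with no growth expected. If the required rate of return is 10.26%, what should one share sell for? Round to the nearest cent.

$54.87

Zero-growth DDM (perpetuity): P₀ = D/r = 5.63 / 0.1026 = 54.8733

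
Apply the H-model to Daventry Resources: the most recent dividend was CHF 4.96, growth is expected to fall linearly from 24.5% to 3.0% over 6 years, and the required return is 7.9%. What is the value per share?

H-model: P₀ = D₀[(1+g_L) + H(g_S−g_L)]/(r−g_L), with H = 6/2 = 3.
P₀ = 4.96 × [(1+0.03) + 3×(0.245−0.03)] / (0.079−0.03)
   = 4.96 × 1.6750 / 0.049 = 169.5510

CHF 169.55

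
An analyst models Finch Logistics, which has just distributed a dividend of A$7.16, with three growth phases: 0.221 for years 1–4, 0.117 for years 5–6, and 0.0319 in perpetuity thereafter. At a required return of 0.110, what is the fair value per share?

A$197.98

Three-stage DDM. Project D₁…D_6; terminal Gordon value at t=6 with g = 0.0319; discount at r = 0.11.
D_1 = 8.7424
D_2 = 10.6744
D_3 = 13.0335
D_4 = 15.9139
D_5 = 17.7758
D_6 = 19.8556
TV_6 = 20.4889/(0.11−0.0319) = 262.3425
P₀ = Σ Dₜ/(1+r)ᵗ + TV_6/(1+r)^6 = 197.9762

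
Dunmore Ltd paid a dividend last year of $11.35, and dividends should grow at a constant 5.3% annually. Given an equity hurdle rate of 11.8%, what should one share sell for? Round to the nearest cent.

Gordon growth model: P₀ = D₁/(r − g). D₁ = 11.35 × (1 + 0.053) = 11.9515.
P₀ = 11.9515 / (0.118 − 0.053) = 11.9515 / 0.065 = 183.8700

$183.87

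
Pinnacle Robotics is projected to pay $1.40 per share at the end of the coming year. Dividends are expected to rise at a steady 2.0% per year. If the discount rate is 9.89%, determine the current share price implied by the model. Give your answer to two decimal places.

$17.74

Gordon growth model: P₀ = D₁/(r − g), with D₁ = 1.40 given directly.
P₀ = 1.4000 / (0.0989 − 0.02) = 1.4000 / 0.0789 = 17.7440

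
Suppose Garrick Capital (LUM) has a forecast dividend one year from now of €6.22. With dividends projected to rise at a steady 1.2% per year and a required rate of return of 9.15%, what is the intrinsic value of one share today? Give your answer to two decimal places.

€78.24

Gordon growth model: P₀ = D₁/(r − g), with D₁ = 6.22 given directly.
P₀ = 6.2200 / (0.0915 − 0.012) = 6.2200 / 0.0795 = 78.2390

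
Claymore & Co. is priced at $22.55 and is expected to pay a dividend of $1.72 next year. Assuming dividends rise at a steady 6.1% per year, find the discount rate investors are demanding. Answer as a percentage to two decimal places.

Rearranging the constant-growth DDM: r = D₁/P₀ + g.
r = 1.7200 / 22.55 + 0.061 = 0.07627 + 0.061 = 0.13727

13.73%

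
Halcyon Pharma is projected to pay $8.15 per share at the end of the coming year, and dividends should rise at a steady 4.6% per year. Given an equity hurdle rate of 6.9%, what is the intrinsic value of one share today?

$354.35

Gordon growth model: P₀ = D₁/(r − g), with D₁ = 8.15 given directly.
P₀ = 8.1500 / (0.069 − 0.046) = 8.1500 / 0.023 = 354.3478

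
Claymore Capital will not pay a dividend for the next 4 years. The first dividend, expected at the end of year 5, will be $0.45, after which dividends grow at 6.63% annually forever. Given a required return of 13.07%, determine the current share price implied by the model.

Deferred-dividend DDM. At t=4 the remaining stream is a growing perpetuity with first payment D_5 = 0.45.
V_4 = D_5/(r−g) = 0.45/(0.1307−0.0663) = 6.9876
P₀ = V_4/(1+r)^4 = 6.9876/(1+0.1307)^4 = 4.2750

$4.28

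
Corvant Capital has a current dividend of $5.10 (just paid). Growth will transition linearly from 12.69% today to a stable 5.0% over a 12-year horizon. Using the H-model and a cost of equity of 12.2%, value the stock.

H-model: P₀ = D₀[(1+g_L) + H(g_S−g_L)]/(r−g_L), with H = 12/2 = 6.
P₀ = 5.10 × [(1+0.05) + 6×(0.1269−0.05)] / (0.122−0.05)
   = 5.10 × 1.5114 / 0.072 = 107.0575

$107.06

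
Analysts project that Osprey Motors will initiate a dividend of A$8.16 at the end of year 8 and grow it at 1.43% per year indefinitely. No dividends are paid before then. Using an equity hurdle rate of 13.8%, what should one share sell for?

A$26.69

Deferred-dividend DDM. At t=7 the remaining stream is a growing perpetuity with first payment D_8 = 8.16.
V_7 = D_8/(r−g) = 8.16/(0.138−0.0143) = 65.9660
P₀ = V_7/(1+r)^7 = 65.9660/(1+0.138)^7 = 26.6885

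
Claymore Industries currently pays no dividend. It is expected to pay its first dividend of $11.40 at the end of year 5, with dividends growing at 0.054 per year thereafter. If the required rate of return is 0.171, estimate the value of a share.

Deferred-dividend DDM. At t=4 the remaining stream is a growing perpetuity with first payment D_5 = 11.40.
V_4 = D_5/(r−g) = 11.40/(0.171−0.054) = 97.4359
P₀ = V_4/(1+r)^4 = 97.4359/(1+0.171)^4 = 51.8193

$51.82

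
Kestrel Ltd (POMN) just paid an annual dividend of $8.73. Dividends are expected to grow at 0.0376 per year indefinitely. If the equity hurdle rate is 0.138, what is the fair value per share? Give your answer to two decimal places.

$90.22

Gordon growth model: P₀ = D₁/(r − g). D₁ = 8.73 × (1 + 0.0376) = 9.0582.
P₀ = 9.0582 / (0.138 − 0.0376) = 9.0582 / 0.1004 = 90.2216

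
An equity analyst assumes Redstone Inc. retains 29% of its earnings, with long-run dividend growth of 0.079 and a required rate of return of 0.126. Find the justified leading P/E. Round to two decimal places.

Payout ratio b = 1 − 0.29 = 0.71.
Justified leading P/E = b/(r−g) = 0.71/(0.126−0.079) = 15.1064

15.11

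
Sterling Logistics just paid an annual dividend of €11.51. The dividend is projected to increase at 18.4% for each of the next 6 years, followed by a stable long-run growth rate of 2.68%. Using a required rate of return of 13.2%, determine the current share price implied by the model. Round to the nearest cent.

Two-stage DDM. Project D₁…D_6 at 0.184, terminal growth 0.0268, discount at r = 0.132.
D_1 = 13.6278
D_2 = 16.1354
D_3 = 19.1043
D_4 = 22.6195
D_5 = 26.7814
D_6 = 31.7092
Terminal value at t=6: TV = D_7/(r−g) = 32.5590/(0.132−0.0268) = 309.4964
P₀ = 13.6278/(1+0.132)^1 + 16.1354/(1+0.132)^2 + 19.1043/(1+0.132)^3 + 22.6195/(1+0.132)^4 + 26.7814/(1+0.132)^5 + 31.7092/(1+0.132)^6 + 309.4964/(1+0.132)^6 = 228.1415

€228.14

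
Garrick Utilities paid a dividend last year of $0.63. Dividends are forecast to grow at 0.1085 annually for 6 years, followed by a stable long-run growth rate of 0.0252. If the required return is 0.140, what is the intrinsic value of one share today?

Two-stage DDM. Project D₁…D_6 at 0.1085, terminal growth 0.0252, discount at r = 0.14.
D_1 = 0.6984
D_2 = 0.7741
D_3 = 0.8581
D_4 = 0.9512
D_5 = 1.0544
D_6 = 1.1688
Terminal value at t=6: TV = D_7/(r−g) = 1.1983/(0.14−0.0252) = 10.4381
P₀ = 0.6984/(1+0.14)^1 + 0.7741/(1+0.14)^2 + 0.8581/(1+0.14)^3 + 0.9512/(1+0.14)^4 + 1.0544/(1+0.14)^5 + 1.1688/(1+0.14)^6 + 10.4381/(1+0.14)^6 = 8.1863

$8.19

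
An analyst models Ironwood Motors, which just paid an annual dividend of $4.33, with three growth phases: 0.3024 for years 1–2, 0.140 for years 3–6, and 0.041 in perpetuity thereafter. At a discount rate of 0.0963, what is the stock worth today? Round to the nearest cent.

$172.74

Three-stage DDM. Project D₁…D_6; terminal Gordon value at t=6 with g = 0.041; discount at r = 0.0963.
D_1 = 5.6394
D_2 = 7.3447
D_3 = 8.3730
D_4 = 9.5452
D_5 = 10.8816
D_6 = 12.4050
TV_6 = 12.9136/(0.0963−0.041) = 233.5187
P₀ = Σ Dₜ/(1+r)ᵗ + TV_6/(1+r)^6 = 172.7415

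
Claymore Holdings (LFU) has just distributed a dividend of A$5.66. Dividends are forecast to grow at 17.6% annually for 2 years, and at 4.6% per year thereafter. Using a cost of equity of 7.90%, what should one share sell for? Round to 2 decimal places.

A$226.00

Two-stage DDM. Project D₁…D_2 at 0.176, terminal growth 0.046, discount at r = 0.079.
D_1 = 6.6562
D_2 = 7.8276
Terminal value at t=2: TV = D_3/(r−g) = 8.1877/(0.079−0.046) = 248.1126
P₀ = 6.6562/(1+0.079)^1 + 7.8276/(1+0.079)^2 + 248.1126/(1+0.079)^2 = 226.0032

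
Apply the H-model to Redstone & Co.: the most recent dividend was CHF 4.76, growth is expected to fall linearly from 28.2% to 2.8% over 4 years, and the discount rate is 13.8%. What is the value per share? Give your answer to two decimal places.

CHF 66.47

H-model: P₀ = D₀[(1+g_L) + H(g_S−g_L)]/(r−g_L), with H = 4/2 = 2.
P₀ = 4.76 × [(1+0.028) + 2×(0.282−0.028)] / (0.138−0.028)
   = 4.76 × 1.5360 / 0.11 = 66.4669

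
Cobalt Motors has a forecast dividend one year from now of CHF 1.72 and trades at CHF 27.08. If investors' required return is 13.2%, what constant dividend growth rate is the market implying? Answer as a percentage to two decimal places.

6.85%

From P₀ = D₁/(r − g), the implied growth is g = r − D₁/P₀.
g = 0.132 − 1.72/27.08 = 0.132 − 0.06352 = 0.06848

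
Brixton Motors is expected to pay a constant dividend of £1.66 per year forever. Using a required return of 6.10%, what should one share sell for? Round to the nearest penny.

Zero-growth DDM (perpetuity): P₀ = D/r = 1.66 / 0.061 = 27.2131

£27.21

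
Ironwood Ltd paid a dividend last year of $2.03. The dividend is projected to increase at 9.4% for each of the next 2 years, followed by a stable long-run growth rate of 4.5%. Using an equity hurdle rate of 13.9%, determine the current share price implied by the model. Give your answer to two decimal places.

$24.64

Two-stage DDM. Project D₁…D_2 at 0.094, terminal growth 0.045, discount at r = 0.139.
D_1 = 2.2208
D_2 = 2.4296
Terminal value at t=2: TV = D_3/(r−g) = 2.5389/(0.139−0.045) = 27.0097
P₀ = 2.2208/(1+0.139)^1 + 2.4296/(1+0.139)^2 + 27.0097/(1+0.139)^2 = 24.6421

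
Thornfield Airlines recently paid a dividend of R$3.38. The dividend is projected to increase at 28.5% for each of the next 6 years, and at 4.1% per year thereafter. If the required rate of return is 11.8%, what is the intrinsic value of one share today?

R$139.31

Two-stage DDM. Project D₁…D_6 at 0.285, terminal growth 0.041, discount at r = 0.118.
D_1 = 4.3433
D_2 = 5.5811
D_3 = 7.1718
D_4 = 9.2157
D_5 = 11.8422
D_6 = 15.2172
Terminal value at t=6: TV = D_7/(r−g) = 15.8411/(0.118−0.041) = 205.7290
P₀ = 4.3433/(1+0.118)^1 + 5.5811/(1+0.118)^2 + 7.1718/(1+0.118)^3 + 9.2157/(1+0.118)^4 + 11.8422/(1+0.118)^5 + 15.2172/(1+0.118)^6 + 205.7290/(1+0.118)^6 = 139.3060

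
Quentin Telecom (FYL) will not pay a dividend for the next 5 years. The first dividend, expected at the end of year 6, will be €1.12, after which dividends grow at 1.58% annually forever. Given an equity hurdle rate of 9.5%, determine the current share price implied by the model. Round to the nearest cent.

Deferred-dividend DDM. At t=5 the remaining stream is a growing perpetuity with first payment D_6 = 1.12.
V_5 = D_6/(r−g) = 1.12/(0.095−0.0158) = 14.1414
P₀ = V_5/(1+r)^5 = 14.1414/(1+0.095)^5 = 8.9830

€8.98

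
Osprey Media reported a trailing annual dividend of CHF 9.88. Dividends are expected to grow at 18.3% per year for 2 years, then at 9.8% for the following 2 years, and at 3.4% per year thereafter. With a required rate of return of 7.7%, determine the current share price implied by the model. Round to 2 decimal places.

Three-stage DDM. Project D₁…D_4; terminal Gordon value at t=4 with g = 0.034; discount at r = 0.077.
D_1 = 11.6880
D_2 = 13.8270
D_3 = 15.1820
D_4 = 16.6698
TV_4 = 17.2366/(0.077−0.034) = 400.8512
P₀ = Σ Dₜ/(1+r)ᵗ + TV_4/(1+r)^4 = 345.2500

CHF 345.25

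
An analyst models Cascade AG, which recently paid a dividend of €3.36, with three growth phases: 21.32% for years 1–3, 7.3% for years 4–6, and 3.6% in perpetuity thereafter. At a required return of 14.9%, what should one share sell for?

€51.15

Three-stage DDM. Project D₁…D_6; terminal Gordon value at t=6 with g = 0.036; discount at r = 0.149.
D_1 = 4.0764
D_2 = 4.9454
D_3 = 5.9998
D_4 = 6.4378
D_5 = 6.9077
D_6 = 7.4120
TV_6 = 7.6788/(0.149−0.036) = 67.9543
P₀ = Σ Dₜ/(1+r)ᵗ + TV_6/(1+r)^6 = 51.1454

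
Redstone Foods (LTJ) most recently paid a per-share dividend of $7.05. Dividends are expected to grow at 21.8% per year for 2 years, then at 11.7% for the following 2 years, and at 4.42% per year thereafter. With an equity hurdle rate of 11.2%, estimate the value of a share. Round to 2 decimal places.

Three-stage DDM. Project D₁…D_4; terminal Gordon value at t=4 with g = 0.0442; discount at r = 0.112.
D_1 = 8.5869
D_2 = 10.4588
D_3 = 11.6825
D_4 = 13.0494
TV_4 = 13.6262/(0.112−0.0442) = 200.9759
P₀ = Σ Dₜ/(1+r)ᵗ + TV_4/(1+r)^4 = 164.6499

$164.65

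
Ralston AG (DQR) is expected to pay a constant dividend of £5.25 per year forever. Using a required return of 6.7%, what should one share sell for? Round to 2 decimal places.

£78.36

Zero-growth DDM (perpetuity): P₀ = D/r = 5.25 / 0.067 = 78.3582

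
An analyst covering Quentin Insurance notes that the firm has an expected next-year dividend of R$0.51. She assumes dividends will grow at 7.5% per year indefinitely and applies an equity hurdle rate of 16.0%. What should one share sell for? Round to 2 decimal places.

R$6.00

Gordon growth model: P₀ = D₁/(r − g), with D₁ = 0.51 given directly.
P₀ = 0.5100 / (0.16 − 0.075) = 0.5100 / 0.085 = 6.0000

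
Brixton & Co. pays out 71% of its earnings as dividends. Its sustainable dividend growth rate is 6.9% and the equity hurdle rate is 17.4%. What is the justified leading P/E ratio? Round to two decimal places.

Justified leading P/E = b/(r−g) = 0.71/(0.174−0.069) = 6.7619

6.76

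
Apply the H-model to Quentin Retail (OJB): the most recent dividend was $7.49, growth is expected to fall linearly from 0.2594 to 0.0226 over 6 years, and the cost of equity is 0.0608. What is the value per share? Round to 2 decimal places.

H-model: P₀ = D₀[(1+g_L) + H(g_S−g_L)]/(r−g_L), with H = 6/2 = 3.
P₀ = 7.49 × [(1+0.0226) + 3×(0.2594−0.0226)] / (0.0608−0.0226)
   = 7.49 × 1.7330 / 0.0382 = 339.7950

$339.80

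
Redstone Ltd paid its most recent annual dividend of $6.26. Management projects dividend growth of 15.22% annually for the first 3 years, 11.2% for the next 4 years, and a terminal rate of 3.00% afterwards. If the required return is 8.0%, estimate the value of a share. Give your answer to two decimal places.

Three-stage DDM. Project D₁…D_7; terminal Gordon value at t=7 with g = 0.03; discount at r = 0.08.
D_1 = 7.2128
D_2 = 8.3106
D_3 = 9.5754
D_4 = 10.6479
D_5 = 11.8404
D_6 = 13.1666
D_7 = 14.6412
TV_7 = 15.0805/(0.08−0.03) = 301.6090
P₀ = Σ Dₜ/(1+r)ᵗ + TV_7/(1+r)^7 = 230.1158

$230.12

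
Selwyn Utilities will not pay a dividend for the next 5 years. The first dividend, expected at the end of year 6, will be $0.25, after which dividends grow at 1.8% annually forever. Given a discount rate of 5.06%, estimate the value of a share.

Deferred-dividend DDM. At t=5 the remaining stream is a growing perpetuity with first payment D_6 = 0.25.
V_5 = D_6/(r−g) = 0.25/(0.0506−0.018) = 7.6687
P₀ = V_5/(1+r)^5 = 7.6687/(1+0.0506)^5 = 5.9915

$5.99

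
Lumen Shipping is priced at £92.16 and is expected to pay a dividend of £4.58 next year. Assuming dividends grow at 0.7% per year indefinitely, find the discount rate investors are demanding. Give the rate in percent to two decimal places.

5.67%

Rearranging the constant-growth DDM: r = D₁/P₀ + g.
r = 4.5800 / 92.16 + 0.007 = 0.04970 + 0.007 = 0.05670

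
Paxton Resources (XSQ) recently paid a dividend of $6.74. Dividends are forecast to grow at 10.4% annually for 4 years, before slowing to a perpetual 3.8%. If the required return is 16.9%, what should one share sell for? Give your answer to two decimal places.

Two-stage DDM. Project D₁…D_4 at 0.104, terminal growth 0.038, discount at r = 0.169.
D_1 = 7.4410
D_2 = 8.2148
D_3 = 9.0692
D_4 = 10.0124
Terminal value at t=4: TV = D_5/(r−g) = 10.3928/(0.169−0.038) = 79.3345
P₀ = 7.4410/(1+0.169)^1 + 8.2148/(1+0.169)^2 + 9.0692/(1+0.169)^3 + 10.0124/(1+0.169)^4 + 79.3345/(1+0.169)^4 = 65.8969

$65.90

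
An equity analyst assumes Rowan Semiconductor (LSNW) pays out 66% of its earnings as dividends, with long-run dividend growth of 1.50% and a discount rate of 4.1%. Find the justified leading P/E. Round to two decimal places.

25.38

Justified leading P/E = b/(r−g) = 0.66/(0.041−0.015) = 25.3846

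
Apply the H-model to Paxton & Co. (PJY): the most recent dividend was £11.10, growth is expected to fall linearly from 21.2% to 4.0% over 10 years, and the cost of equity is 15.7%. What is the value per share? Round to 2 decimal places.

£180.26

H-model: P₀ = D₀[(1+g_L) + H(g_S−g_L)]/(r−g_L), with H = 10/2 = 5.
P₀ = 11.10 × [(1+0.04) + 5×(0.212−0.04)] / (0.157−0.04)
   = 11.10 × 1.9000 / 0.117 = 180.2564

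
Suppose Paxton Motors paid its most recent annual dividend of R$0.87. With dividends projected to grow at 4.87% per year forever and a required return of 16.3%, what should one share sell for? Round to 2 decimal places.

R$7.98

Gordon growth model: P₀ = D₁/(r − g). D₁ = 0.87 × (1 + 0.0487) = 0.9124.
P₀ = 0.9124 / (0.163 − 0.0487) = 0.9124 / 0.1143 = 7.9822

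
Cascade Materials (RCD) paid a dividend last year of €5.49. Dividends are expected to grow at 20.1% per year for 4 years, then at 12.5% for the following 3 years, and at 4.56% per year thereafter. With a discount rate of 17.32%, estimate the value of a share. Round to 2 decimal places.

Three-stage DDM. Project D₁…D_7; terminal Gordon value at t=7 with g = 0.0456; discount at r = 0.1732.
D_1 = 6.5935
D_2 = 7.9188
D_3 = 9.5105
D_4 = 11.4221
D_5 = 12.8498
D_6 = 14.4560
D_7 = 16.2630
TV_7 = 17.0046/(0.1732−0.0456) = 133.2652
P₀ = Σ Dₜ/(1+r)ᵗ + TV_7/(1+r)^7 = 83.4961

€83.50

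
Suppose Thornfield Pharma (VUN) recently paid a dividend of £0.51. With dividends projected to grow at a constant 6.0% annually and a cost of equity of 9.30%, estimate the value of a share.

£16.38

Gordon growth model: P₀ = D₁/(r − g). D₁ = 0.51 × (1 + 0.06) = 0.5406.
P₀ = 0.5406 / (0.093 − 0.06) = 0.5406 / 0.033 = 16.3818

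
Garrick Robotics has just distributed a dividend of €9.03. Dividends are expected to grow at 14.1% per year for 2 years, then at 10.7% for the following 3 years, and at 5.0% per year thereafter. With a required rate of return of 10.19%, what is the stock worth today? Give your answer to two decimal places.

Three-stage DDM. Project D₁…D_5; terminal Gordon value at t=5 with g = 0.05; discount at r = 0.1019.
D_1 = 10.3032
D_2 = 11.7560
D_3 = 13.0139
D_4 = 14.4064
D_5 = 15.9478
TV_5 = 16.7452/(0.1019−0.05) = 322.6442
P₀ = Σ Dₜ/(1+r)ᵗ + TV_5/(1+r)^5 = 246.9644

€246.96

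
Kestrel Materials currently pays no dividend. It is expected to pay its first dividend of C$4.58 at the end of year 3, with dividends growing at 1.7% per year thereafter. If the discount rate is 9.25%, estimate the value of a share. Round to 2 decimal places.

Deferred-dividend DDM. At t=2 the remaining stream is a growing perpetuity with first payment D_3 = 4.58.
V_2 = D_3/(r−g) = 4.58/(0.0925−0.017) = 60.6623
P₀ = V_2/(1+r)^2 = 60.6623/(1+0.0925)^2 = 50.8248

C$50.82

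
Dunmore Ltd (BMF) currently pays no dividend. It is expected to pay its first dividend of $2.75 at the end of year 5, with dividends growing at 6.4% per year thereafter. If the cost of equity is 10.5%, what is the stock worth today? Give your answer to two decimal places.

$44.99

Deferred-dividend DDM. At t=4 the remaining stream is a growing perpetuity with first payment D_5 = 2.75.
V_4 = D_5/(r−g) = 2.75/(0.105−0.064) = 67.0732
P₀ = V_4/(1+r)^4 = 67.0732/(1+0.105)^4 = 44.9883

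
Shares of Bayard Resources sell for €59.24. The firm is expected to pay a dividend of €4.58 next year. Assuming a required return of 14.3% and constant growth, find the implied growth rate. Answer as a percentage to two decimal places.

6.57%

From P₀ = D₁/(r − g), the implied growth is g = r − D₁/P₀.
g = 0.143 − 4.58/59.24 = 0.143 − 0.07731 = 0.06569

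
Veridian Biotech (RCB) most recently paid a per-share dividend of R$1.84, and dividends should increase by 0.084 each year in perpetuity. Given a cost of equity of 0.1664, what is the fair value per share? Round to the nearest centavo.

R$24.21

Gordon growth model: P₀ = D₁/(r − g). D₁ = 1.84 × (1 + 0.084) = 1.9946.
P₀ = 1.9946 / (0.1664 − 0.084) = 1.9946 / 0.0824 = 24.2058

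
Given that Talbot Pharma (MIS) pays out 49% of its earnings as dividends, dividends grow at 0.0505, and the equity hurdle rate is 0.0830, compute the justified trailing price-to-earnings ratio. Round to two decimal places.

Justified trailing P/E = b(1+g)/(r−g) = 0.49×(1+0.0505)/(0.083−0.0505) = 15.8383

15.84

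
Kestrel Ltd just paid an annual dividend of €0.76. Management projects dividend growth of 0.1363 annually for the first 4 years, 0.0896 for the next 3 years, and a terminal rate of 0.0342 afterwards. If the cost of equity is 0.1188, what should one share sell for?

Three-stage DDM. Project D₁…D_7; terminal Gordon value at t=7 with g = 0.0342; discount at r = 0.1188.
D_1 = 0.8636
D_2 = 0.9813
D_3 = 1.1150
D_4 = 1.2670
D_5 = 1.3806
D_6 = 1.5042
D_7 = 1.6390
TV_7 = 1.6951/(0.1188−0.0342) = 20.0365
P₀ = Σ Dₜ/(1+r)ᵗ + TV_7/(1+r)^7 = 14.5941

€14.59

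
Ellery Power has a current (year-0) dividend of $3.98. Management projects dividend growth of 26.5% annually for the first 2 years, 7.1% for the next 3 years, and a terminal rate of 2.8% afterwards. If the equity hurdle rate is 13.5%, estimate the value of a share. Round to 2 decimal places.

Three-stage DDM. Project D₁…D_5; terminal Gordon value at t=5 with g = 0.028; discount at r = 0.135.
D_1 = 5.0347
D_2 = 6.3689
D_3 = 6.8211
D_4 = 7.3054
D_5 = 7.8241
TV_5 = 8.0431/(0.135−0.028) = 75.1695
P₀ = Σ Dₜ/(1+r)ᵗ + TV_5/(1+r)^5 = 62.5092

$62.51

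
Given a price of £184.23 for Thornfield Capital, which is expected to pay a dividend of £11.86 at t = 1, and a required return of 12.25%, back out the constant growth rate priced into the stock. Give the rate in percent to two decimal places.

5.81%

From P₀ = D₁/(r − g), the implied growth is g = r − D₁/P₀.
g = 0.1225 − 11.86/184.23 = 0.1225 − 0.06438 = 0.05812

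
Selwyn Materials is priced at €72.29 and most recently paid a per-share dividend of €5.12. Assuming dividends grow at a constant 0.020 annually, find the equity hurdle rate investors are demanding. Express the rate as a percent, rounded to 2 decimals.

9.22%

Rearranging the constant-growth DDM: r = D₁/P₀ + g.
D₁ = 5.12 × (1 + 0.02) = 5.2224.
r = 5.2224 / 72.29 + 0.02 = 0.07224 + 0.02 = 0.09224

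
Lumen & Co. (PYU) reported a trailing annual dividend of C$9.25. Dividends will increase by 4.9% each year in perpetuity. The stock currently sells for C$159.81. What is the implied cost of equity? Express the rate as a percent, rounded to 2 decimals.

10.97%

Rearranging the constant-growth DDM: r = D₁/P₀ + g.
D₁ = 9.25 × (1 + 0.049) = 9.7032.
r = 9.7032 / 159.81 + 0.049 = 0.06072 + 0.049 = 0.10972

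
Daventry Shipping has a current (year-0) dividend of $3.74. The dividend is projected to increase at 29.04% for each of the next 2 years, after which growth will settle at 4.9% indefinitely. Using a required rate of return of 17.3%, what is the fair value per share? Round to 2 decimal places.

$46.93

Two-stage DDM. Project D₁…D_2 at 0.2904, terminal growth 0.049, discount at r = 0.173.
D_1 = 4.8261
D_2 = 6.2276
Terminal value at t=2: TV = D_3/(r−g) = 6.5327/(0.173−0.049) = 52.6834
P₀ = 4.8261/(1+0.173)^1 + 6.2276/(1+0.173)^2 + 52.6834/(1+0.173)^2 = 46.9298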